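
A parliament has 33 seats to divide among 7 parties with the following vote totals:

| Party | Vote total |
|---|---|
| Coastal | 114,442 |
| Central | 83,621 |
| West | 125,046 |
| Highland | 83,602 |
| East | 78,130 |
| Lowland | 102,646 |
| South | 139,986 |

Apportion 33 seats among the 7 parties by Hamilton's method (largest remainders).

Total 727473; standard divisor 727473/33 ≈ 22044.636.
Standard quotas: Coastal 5.1914, Central 3.7933, West 5.6724, Highland 3.7924, East 3.5442, Lowland 4.6563, South 6.3501.
Lower quotas: Coastal 5, Central 3, West 5, Highland 3, East 3, Lowland 4, South 6 (sum 29, leaving 4 seats).
Remainders in descending order: Central 0.7933, Highland 0.7924, West 0.6724, Lowland 0.6563, East 0.5442, South 0.3501, Coastal 0.1914.
Largest remainders: Central, Highland, West, Lowland receive the extra seats.

Coastal 5; Central 4; West 6; Highland 4; East 3; Lowland 5; South 6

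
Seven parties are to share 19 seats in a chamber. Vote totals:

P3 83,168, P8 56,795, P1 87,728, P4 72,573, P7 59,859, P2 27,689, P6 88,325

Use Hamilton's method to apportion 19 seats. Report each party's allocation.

Total 476137; standard divisor 476137/19 ≈ 25059.842.
Standard quotas: P3 3.3188, P8 2.2664, P1 3.5007, P4 2.8960, P7 2.3886, P2 1.1049, P6 3.5246.
Lower quotas: P3 3, P8 2, P1 3, P4 2, P7 2, P2 1, P6 3 (sum 16, leaving 3 seats).
Remainders in descending order: P4 0.8960, P6 0.5246, P1 0.5007, P7 0.3886, P3 0.3188, P8 0.2664, P2 0.1049.
The surplus seats go to P4, P6, P1.

P3: 3, P8: 2, P1: 4, P4: 3, P7: 2, P2: 1, P6: 4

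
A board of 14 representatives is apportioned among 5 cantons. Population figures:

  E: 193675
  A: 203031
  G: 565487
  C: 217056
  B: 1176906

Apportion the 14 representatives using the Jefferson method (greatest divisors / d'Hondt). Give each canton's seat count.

Standard divisor 2356155/14 ≈ 168296.786; standard quotas: E 1.151, A 1.206, G 3.360, C 1.290, B 6.993.
Rounding down gives 1, 1, 3, 1, 6 = 12 seats, so the divisor must be adjusted.
With modified divisor 144200: modified quotas E 1.343, A 1.408, G 3.922, C 1.505, B 8.162.
Rounding down: E 1, A 1, G 3, C 1, B 8 (total 14).

E 1, A 1, G 3, C 1, B 8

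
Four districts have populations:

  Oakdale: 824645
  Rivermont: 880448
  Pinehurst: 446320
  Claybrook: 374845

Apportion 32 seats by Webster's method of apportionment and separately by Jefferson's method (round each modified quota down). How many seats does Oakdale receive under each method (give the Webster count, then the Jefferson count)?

Webster: Oakdale 10, Rivermont 11, Pinehurst 6, Claybrook 5.
Jefferson: Oakdale 11, Rivermont 11, Pinehurst 5, Claybrook 5.
Oakdale gets 10 under Webster and 11 under Jefferson.

10 and 11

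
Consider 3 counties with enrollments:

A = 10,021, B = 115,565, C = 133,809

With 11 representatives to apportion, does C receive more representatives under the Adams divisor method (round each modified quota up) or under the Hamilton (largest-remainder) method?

Adams: A 1, B 5, C 5.
Hamilton: A 0, B 5, C 6.
C gets 5 under Adams and 6 under Hamilton.

Hamilton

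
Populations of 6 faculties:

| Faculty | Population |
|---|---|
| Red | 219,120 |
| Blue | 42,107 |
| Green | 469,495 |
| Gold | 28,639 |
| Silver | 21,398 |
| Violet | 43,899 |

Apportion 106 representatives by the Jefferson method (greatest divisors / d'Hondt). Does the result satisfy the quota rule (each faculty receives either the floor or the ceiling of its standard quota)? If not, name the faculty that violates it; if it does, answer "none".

Green

Standard quotas: Red 28.165, Blue 5.412, Green 60.348, Gold 3.681, Silver 2.750, Violet 5.643.
Jefferson allocation: Red 29, Blue 5, Green 62, Gold 3, Silver 2, Violet 5.
Green has quota 60.348 (lower 60, upper 61) but receives 62 — outside the quota interval.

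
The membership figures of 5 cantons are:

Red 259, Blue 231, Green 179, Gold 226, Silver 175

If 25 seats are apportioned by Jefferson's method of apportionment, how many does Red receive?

6

Standard divisor 1070/25 ≈ 42.8; standard quotas: Red 6.051, Blue 5.397, Green 4.182, Gold 5.280, Silver 4.089.
Rounding down gives 6, 5, 4, 5, 4 = 24 seats, so the divisor must be adjusted.
With modified divisor 38: modified quotas Red 6.816, Blue 6.079, Green 4.711, Gold 5.947, Silver 4.605.
Rounding down: Red 6, Blue 6, Green 4, Gold 5, Silver 4 (total 25).
Red receives 6.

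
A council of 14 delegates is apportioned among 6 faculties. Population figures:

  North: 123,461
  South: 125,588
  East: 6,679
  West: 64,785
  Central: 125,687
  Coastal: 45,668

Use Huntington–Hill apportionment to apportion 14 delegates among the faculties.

With divisor 36268: modified quotas North 3.404, South 3.463, East 0.184, West 1.786, Central 3.466, Coastal 1.259.
Geometric-mean thresholds: North √(3·4)=3.464, South √(3·4)=3.464, East (min 1), West √(1·2)=1.414, Central √(3·4)=3.464, Coastal √(1·2)=1.414.
Each quota rounded against its threshold gives North 3, South 3, East 1, West 2, Central 4, Coastal 1 (total 14).

North=3, South=3, East=1, West=2, Central=4, Coastal=1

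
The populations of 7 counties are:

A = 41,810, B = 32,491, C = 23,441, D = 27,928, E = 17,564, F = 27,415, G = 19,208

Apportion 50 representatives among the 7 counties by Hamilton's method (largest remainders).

Total 189857; standard divisor 189857/50 ≈ 3797.14.
Standard quotas: A 11.0109, B 8.5567, C 6.1733, D 7.3550, E 4.6256, F 7.2199, G 5.0585.
Lower quotas: A 11, B 8, C 6, D 7, E 4, F 7, G 5 (sum 48, leaving 2 seats).
Remainders in descending order: E 0.6256, B 0.5567, D 0.3550, F 0.2199, C 0.1733, G 0.0585, A 0.0109.
The surplus seats go to E, B.

A 11, B 9, C 6, D 7, E 5, F 7, G 5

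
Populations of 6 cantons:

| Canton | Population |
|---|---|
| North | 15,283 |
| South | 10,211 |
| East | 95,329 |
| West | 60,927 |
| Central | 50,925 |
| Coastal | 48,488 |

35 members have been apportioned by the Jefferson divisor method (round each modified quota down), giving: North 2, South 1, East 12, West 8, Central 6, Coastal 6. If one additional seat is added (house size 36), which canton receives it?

East

Priority for the next seat is population ÷ (current seats + 1).
Priorities: North 5094.333, South 5105.500, East 7333.000, West 6769.667, Central 7275.000, Coastal 6926.857.
Highest priority: East.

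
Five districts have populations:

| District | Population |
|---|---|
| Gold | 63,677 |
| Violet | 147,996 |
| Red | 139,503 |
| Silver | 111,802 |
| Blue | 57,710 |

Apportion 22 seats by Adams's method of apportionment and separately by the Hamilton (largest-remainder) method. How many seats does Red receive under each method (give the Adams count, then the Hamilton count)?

5 and 6

Adams: Gold 3, Violet 6, Red 5, Silver 5, Blue 3.
Hamilton: Gold 3, Violet 6, Red 6, Silver 5, Blue 2.
Red gets 5 under Adams and 6 under Hamilton.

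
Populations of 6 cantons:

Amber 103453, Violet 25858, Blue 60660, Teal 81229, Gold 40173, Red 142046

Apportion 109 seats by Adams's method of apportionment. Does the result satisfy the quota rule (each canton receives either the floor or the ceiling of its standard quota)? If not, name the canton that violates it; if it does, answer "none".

Red

Standard quotas: Amber 24.870, Violet 6.216, Blue 14.582, Teal 19.527, Gold 9.657, Red 34.147.
Adams allocation: Amber 25, Violet 7, Blue 15, Teal 19, Gold 10, Red 33.
Red has quota 34.147 (lower 34, upper 35) but receives 33 — outside the quota interval.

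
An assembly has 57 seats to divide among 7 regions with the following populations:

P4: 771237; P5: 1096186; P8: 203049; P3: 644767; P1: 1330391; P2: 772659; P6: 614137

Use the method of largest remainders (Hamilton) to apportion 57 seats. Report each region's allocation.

Standard divisor: 5432426 ÷ 57 ≈ 95305.719.
Standard quotas: P4 8.0922, P5 11.5018, P8 2.1305, P3 6.7652, P1 13.9592, P2 8.1072, P6 6.4439.
Lower quotas: P4 8, P5 11, P8 2, P3 6, P1 13, P2 8, P6 6 (sum 54, leaving 3 seats).
Remainders in descending order: P1 0.9592, P3 0.7652, P5 0.5018, P6 0.4439, P8 0.1305, P2 0.1072, P4 0.0922.
Largest remainders: P1, P3, P5 receive the extra seats.

P4 8, P5 12, P8 2, P3 7, P1 14, P2 8, P6 6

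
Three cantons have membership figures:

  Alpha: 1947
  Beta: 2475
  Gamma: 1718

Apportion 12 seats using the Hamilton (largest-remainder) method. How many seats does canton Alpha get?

The standard divisor is 6140/12 ≈ 511.667.
Standard quotas: Alpha 3.805, Beta 4.837, Gamma 3.358.
Lower quotas: Alpha 3, Beta 4, Gamma 3 (sum 10, leaving 2 seats).
Remainders in descending order: Beta 0.837, Alpha 0.805, Gamma 0.358.
Largest remainders: Beta, Alpha receive the extra seats.
Alpha receives 4.

4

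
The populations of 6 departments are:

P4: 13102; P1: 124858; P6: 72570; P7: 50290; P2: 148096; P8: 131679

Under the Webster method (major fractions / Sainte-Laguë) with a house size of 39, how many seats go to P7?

Standard divisor 540595/39 ≈ 13861.41; standard quotas: P4 0.945, P1 9.008, P6 5.235, P7 3.628, P2 10.684, P8 9.500.
Rounding to the nearest integer gives P4 1, P1 9, P6 5, P7 4, P2 11, P8 9 — total 39, matching the house size, so no adjustment is needed.
P7 receives 4.

4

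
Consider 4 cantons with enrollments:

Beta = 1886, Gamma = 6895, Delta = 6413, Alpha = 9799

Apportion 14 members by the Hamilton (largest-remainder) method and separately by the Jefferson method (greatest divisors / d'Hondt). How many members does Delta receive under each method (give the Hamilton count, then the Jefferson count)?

4 and 3

Hamilton: Beta 1, Gamma 4, Delta 4, Alpha 5.
Jefferson: Beta 1, Gamma 4, Delta 3, Alpha 6.
Delta gets 4 under Hamilton and 3 under Jefferson.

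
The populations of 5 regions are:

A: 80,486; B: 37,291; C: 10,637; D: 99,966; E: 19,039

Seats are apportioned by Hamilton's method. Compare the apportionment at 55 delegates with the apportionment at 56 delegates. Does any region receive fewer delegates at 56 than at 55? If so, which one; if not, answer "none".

C

At 55 seats: A 18, B 8, C 3, D 22, E 4.
At 56 seats: A 18, B 9, C 2, D 23, E 4.
C drops from 3 to 2.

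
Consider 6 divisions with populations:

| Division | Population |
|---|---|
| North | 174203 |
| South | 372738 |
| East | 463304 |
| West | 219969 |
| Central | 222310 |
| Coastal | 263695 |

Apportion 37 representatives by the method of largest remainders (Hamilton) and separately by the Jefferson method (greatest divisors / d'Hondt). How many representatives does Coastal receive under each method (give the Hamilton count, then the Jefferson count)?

Hamilton: North 4, South 8, East 10, West 5, Central 5, Coastal 5.
Jefferson: North 3, South 8, East 10, West 5, Central 5, Coastal 6.
Coastal gets 5 under Hamilton and 6 under Jefferson.

5 and 6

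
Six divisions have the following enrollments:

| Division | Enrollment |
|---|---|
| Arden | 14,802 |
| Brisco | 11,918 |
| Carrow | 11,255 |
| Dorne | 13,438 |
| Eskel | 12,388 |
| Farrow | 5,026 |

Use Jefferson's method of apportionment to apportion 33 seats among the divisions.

Arden 7, Brisco 6, Carrow 5, Dorne 7, Eskel 6, Farrow 2

Standard divisor 68827/33 ≈ 2085.667; standard quotas: Arden 7.097, Brisco 5.714, Carrow 5.396, Dorne 6.443, Eskel 5.940, Farrow 2.410.
Rounding down gives 7, 5, 5, 6, 5, 2 = 30 seats, so the divisor must be adjusted.
With modified divisor 1900: modified quotas Arden 7.791, Brisco 6.273, Carrow 5.924, Dorne 7.073, Eskel 6.520, Farrow 2.645.
Rounding down: Arden 7, Brisco 6, Carrow 5, Dorne 7, Eskel 6, Farrow 2 (total 33).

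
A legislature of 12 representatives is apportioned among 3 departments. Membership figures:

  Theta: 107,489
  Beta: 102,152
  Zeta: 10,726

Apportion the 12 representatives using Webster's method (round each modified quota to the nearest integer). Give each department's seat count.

Standard divisor 220367/12 ≈ 18363.917; standard quotas: Theta 5.853, Beta 5.563, Zeta 0.584.
Rounding to the nearest integer gives 6, 6, 1 = 13 seats, so the divisor must be adjusted.
With modified divisor 19100: modified quotas Theta 5.628, Beta 5.348, Zeta 0.562.
Rounding to the nearest integer: Theta 6, Beta 5, Zeta 1 (total 12).

Theta: 6, Beta: 5, Zeta: 1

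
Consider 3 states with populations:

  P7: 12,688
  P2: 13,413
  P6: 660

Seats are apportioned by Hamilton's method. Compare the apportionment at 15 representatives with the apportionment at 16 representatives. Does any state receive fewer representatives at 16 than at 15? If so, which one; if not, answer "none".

At 15 seats: P7 7, P2 8, P6 0.
At 16 seats: P7 8, P2 8, P6 0.
No state's allocation decreased.

none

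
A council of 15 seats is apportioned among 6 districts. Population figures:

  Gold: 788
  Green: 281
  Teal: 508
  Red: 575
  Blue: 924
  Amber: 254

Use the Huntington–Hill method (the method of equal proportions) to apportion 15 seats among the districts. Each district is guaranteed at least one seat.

With divisor 217: modified quotas Gold 3.631, Green 1.295, Teal 2.341, Red 2.650, Blue 4.258, Amber 1.171.
Geometric-mean thresholds: Gold √(3·4)=3.464, Green √(1·2)=1.414, Teal √(2·3)=2.449, Red √(2·3)=2.449, Blue √(4·5)=4.472, Amber √(1·2)=1.414.
Each quota rounded against its threshold gives Gold 4, Green 1, Teal 2, Red 3, Blue 4, Amber 1 (total 15).

Gold=4; Green=1; Teal=2; Red=3; Blue=4; Amber=1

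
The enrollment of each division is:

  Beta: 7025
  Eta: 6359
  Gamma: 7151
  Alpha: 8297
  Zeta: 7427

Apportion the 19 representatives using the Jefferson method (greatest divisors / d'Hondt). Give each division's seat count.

Beta 4, Eta 3, Gamma 4, Alpha 4, Zeta 4

Standard divisor 36259/19 ≈ 1908.368; standard quotas: Beta 3.681, Eta 3.332, Gamma 3.747, Alpha 4.348, Zeta 3.892.
Rounding down gives 3, 3, 3, 4, 3 = 16 seats, so the divisor must be adjusted.
With modified divisor 1700: modified quotas Beta 4.132, Eta 3.741, Gamma 4.206, Alpha 4.881, Zeta 4.369.
Rounding down: Beta 4, Eta 3, Gamma 4, Alpha 4, Zeta 4 (total 19).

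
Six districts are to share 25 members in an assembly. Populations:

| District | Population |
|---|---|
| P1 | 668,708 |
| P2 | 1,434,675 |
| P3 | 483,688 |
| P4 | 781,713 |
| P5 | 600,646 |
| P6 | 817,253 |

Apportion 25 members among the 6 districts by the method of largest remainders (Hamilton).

P1 3, P2 8, P3 3, P4 4, P5 3, P6 4

The standard divisor is 4786683/25 ≈ 191467.32.
Standard quotas: P1 3.4925, P2 7.4931, P3 2.5262, P4 4.0827, P5 3.1371, P6 4.2684.
Lower quotas: P1 3, P2 7, P3 2, P4 4, P5 3, P6 4 (sum 23, leaving 2 seats).
Remainders in descending order: P3 0.5262, P2 0.4931, P1 0.4925, P6 0.2684, P5 0.1371, P4 0.0827.
The surplus seats go to P3, P2.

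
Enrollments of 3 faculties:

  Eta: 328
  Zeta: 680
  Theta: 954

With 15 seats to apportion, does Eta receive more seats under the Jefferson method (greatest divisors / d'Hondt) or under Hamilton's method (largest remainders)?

Hamilton

Jefferson: Eta 2, Zeta 5, Theta 8.
Hamilton: Eta 3, Zeta 5, Theta 7.
Eta gets 2 under Jefferson and 3 under Hamilton.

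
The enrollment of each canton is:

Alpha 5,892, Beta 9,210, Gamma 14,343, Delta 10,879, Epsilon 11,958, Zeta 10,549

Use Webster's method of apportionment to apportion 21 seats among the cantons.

Standard divisor 62831/21 ≈ 2991.952; standard quotas: Alpha 1.969, Beta 3.078, Gamma 4.794, Delta 3.636, Epsilon 3.997, Zeta 3.526.
Rounding to the nearest integer gives 2, 3, 5, 4, 4, 4 = 22 seats, so the divisor must be adjusted.
With modified divisor 3060: modified quotas Alpha 1.925, Beta 3.010, Gamma 4.687, Delta 3.555, Epsilon 3.908, Zeta 3.447.
Rounding to the nearest integer: Alpha 2, Beta 3, Gamma 5, Delta 4, Epsilon 4, Zeta 3 (total 21).

Alpha: 2, Beta: 3, Gamma: 5, Delta: 4, Epsilon: 4, Zeta: 3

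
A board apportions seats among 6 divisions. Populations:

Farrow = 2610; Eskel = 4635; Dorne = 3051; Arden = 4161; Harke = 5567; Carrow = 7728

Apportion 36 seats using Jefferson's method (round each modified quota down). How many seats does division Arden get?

5

Standard divisor 27752/36 ≈ 770.889; standard quotas: Farrow 3.386, Eskel 6.013, Dorne 3.958, Arden 5.398, Harke 7.222, Carrow 10.025.
Rounding down gives 3, 6, 3, 5, 7, 10 = 34 seats, so the divisor must be adjusted.
With modified divisor 700: modified quotas Farrow 3.729, Eskel 6.621, Dorne 4.359, Arden 5.944, Harke 7.953, Carrow 11.040.
Rounding down: Farrow 3, Eskel 6, Dorne 4, Arden 5, Harke 7, Carrow 11 (total 36).
Arden receives 5.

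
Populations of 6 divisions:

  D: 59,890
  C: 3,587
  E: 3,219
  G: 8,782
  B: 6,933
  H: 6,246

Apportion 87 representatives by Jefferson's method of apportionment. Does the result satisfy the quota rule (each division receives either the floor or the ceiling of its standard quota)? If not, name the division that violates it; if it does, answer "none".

D

Standard quotas: D 58.771, C 3.520, E 3.159, G 8.618, B 6.803, H 6.129.
Jefferson allocation: D 60, C 3, E 3, G 8, B 7, H 6.
D has quota 58.771 (lower 58, upper 59) but receives 60 — outside the quota interval.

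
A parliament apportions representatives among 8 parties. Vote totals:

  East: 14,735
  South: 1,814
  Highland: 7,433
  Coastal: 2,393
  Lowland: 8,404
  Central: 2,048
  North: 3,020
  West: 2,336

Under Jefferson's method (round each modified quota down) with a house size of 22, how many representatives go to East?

Standard divisor 42183/22 ≈ 1917.409; standard quotas: East 7.685, South 0.946, Highland 3.877, Coastal 1.248, Lowland 4.383, Central 1.068, North 1.575, West 1.218.
Rounding down gives 7, 0, 3, 1, 4, 1, 1, 1 = 18 seats, so the divisor must be adjusted.
With modified divisor 1660: modified quotas East 8.877, South 1.093, Highland 4.478, Coastal 1.442, Lowland 5.063, Central 1.234, North 1.819, West 1.407.
Rounding down: East 8, South 1, Highland 4, Coastal 1, Lowland 5, Central 1, North 1, West 1 (total 22).
East receives 8.

8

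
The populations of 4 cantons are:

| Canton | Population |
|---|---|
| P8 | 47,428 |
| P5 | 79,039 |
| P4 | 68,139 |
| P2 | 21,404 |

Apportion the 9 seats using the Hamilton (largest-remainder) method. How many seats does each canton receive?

P8=2, P5=3, P4=3, P2=1

Standard divisor: 216010 ÷ 9 ≈ 24001.111.
Standard quotas: P8 1.9761, P5 3.2931, P4 2.8390, P2 0.8918.
Lower quotas: P8 1, P5 3, P4 2, P2 0 (sum 6, leaving 3 seats).
Remainders in descending order: P8 0.9761, P2 0.8918, P4 0.8390, P5 0.2931.
The surplus seats go to P8, P2, P4.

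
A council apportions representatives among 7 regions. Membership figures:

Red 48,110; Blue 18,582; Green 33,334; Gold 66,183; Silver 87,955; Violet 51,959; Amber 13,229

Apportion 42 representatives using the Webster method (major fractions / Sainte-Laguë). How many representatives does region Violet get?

7

Standard divisor 319352/42 ≈ 7603.619; standard quotas: Red 6.327, Blue 2.444, Green 4.384, Gold 8.704, Silver 11.568, Violet 6.833, Amber 1.740.
Rounding to the nearest integer gives Red 6, Blue 2, Green 4, Gold 9, Silver 12, Violet 7, Amber 2 — total 42, matching the house size, so no adjustment is needed.
Violet receives 7.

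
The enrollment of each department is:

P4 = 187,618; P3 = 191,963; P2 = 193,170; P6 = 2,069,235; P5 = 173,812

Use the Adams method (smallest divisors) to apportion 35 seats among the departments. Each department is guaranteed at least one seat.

Standard divisor 2815798/35 ≈ 80451.371; standard quotas: P4 2.332, P3 2.386, P2 2.401, P6 25.720, P5 2.160.
Rounding up gives 3, 3, 3, 26, 3 = 38 seats, so the divisor must be adjusted.
With modified divisor 88400: modified quotas P4 2.122, P3 2.172, P2 2.185, P6 23.408, P5 1.966.
Rounding up: P4 3, P3 3, P2 3, P6 24, P5 2 (total 35).

P4 3, P3 3, P2 3, P6 24, P5 2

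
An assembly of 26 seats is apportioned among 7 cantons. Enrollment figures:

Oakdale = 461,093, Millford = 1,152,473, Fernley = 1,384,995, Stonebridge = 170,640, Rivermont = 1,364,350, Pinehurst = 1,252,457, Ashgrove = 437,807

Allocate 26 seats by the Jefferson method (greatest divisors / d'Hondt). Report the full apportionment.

Standard divisor 6223815/26 ≈ 239377.5; standard quotas: Oakdale 1.926, Millford 4.814, Fernley 5.786, Stonebridge 0.713, Rivermont 5.700, Pinehurst 5.232, Ashgrove 1.829.
Rounding down gives 1, 4, 5, 0, 5, 5, 1 = 21 seats, so the divisor must be adjusted.
With modified divisor 213800: modified quotas Oakdale 2.157, Millford 5.390, Fernley 6.478, Stonebridge 0.798, Rivermont 6.381, Pinehurst 5.858, Ashgrove 2.048.
Rounding down: Oakdale 2, Millford 5, Fernley 6, Stonebridge 0, Rivermont 6, Pinehurst 5, Ashgrove 2 (total 26).

Oakdale: 2, Millford: 5, Fernley: 6, Stonebridge: 0, Rivermont: 6, Pinehurst: 5, Ashgrove: 2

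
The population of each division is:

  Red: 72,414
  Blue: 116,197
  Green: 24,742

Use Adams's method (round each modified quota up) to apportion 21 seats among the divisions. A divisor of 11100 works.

Red=7, Blue=11, Green=3

With modified divisor 11100: modified quotas Red 6.524, Blue 10.468, Green 2.229.
Rounding up: Red 7, Blue 11, Green 3 (total 21).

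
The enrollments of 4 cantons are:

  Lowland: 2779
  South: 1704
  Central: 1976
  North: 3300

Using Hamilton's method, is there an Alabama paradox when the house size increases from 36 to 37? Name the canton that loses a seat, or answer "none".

At 36 seats: Lowland 10, South 6, Central 8, North 12.
At 37 seats: Lowland 11, South 6, Central 7, North 13.
Central drops from 8 to 7.

Central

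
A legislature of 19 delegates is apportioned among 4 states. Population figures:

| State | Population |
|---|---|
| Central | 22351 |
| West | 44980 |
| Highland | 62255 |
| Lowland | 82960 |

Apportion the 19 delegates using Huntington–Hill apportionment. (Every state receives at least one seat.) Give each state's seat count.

With divisor 11226: modified quotas Central 1.991, West 4.007, Highland 5.546, Lowland 7.390.
Geometric-mean thresholds: Central √(1·2)=1.414, West √(4·5)=4.472, Highland √(5·6)=5.477, Lowland √(7·8)=7.483.
Each quota rounded against its threshold gives Central 2, West 4, Highland 6, Lowland 7 (total 19).

Central=2, West=4, Highland=6, Lowland=7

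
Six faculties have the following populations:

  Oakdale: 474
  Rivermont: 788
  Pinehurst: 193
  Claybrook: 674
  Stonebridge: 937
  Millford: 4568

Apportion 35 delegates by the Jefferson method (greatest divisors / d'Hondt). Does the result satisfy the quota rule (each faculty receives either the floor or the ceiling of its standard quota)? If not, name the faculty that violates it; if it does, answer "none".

Millford

Standard quotas: Oakdale 2.173, Rivermont 3.613, Pinehurst 0.885, Claybrook 3.090, Stonebridge 4.296, Millford 20.943.
Jefferson allocation: Oakdale 2, Rivermont 3, Pinehurst 0, Claybrook 3, Stonebridge 4, Millford 23.
Millford has quota 20.943 (lower 20, upper 21) but receives 23 — outside the quota interval.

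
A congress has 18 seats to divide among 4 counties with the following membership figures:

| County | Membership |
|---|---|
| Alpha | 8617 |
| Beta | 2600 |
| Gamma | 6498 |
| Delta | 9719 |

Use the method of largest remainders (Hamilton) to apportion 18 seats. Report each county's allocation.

Alpha 6, Beta 2, Gamma 4, Delta 6

Total 27434; standard divisor 27434/18 ≈ 1524.111.
Standard quotas: Alpha 5.6538, Beta 1.7059, Gamma 4.2635, Delta 6.3768.
Lower quotas: Alpha 5, Beta 1, Gamma 4, Delta 6 (sum 16, leaving 2 seats).
Remainders in descending order: Beta 0.7059, Alpha 0.6538, Delta 0.3768, Gamma 0.2635.
Largest remainders: Beta, Alpha receive the extra seats.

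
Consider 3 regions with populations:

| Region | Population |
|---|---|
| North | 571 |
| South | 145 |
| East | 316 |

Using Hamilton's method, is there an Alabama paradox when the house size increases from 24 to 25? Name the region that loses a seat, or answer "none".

At 24 seats: North 13, South 4, East 7.
At 25 seats: North 14, South 3, East 8.
South drops from 4 to 3.

South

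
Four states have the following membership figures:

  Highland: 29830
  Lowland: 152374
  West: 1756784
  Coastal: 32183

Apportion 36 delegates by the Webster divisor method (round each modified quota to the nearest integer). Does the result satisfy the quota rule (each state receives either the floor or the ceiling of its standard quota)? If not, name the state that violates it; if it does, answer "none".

Standard quotas: Highland 0.545, Lowland 2.783, West 32.085, Coastal 0.588.
Webster allocation: Highland 1, Lowland 3, West 31, Coastal 1.
West has quota 32.085 (lower 32, upper 33) but receives 31 — outside the quota interval.

West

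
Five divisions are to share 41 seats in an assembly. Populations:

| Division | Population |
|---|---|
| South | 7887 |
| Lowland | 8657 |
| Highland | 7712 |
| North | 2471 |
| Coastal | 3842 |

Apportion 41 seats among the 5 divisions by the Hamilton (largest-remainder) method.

South: 11; Lowland: 12; Highland: 10; North: 3; Coastal: 5

Standard divisor: 30569 ÷ 41 ≈ 745.585.
Standard quotas: South 10.5783, Lowland 11.6110, Highland 10.3436, North 3.3142, Coastal 5.1530.
Lower quotas: South 10, Lowland 11, Highland 10, North 3, Coastal 5 (sum 39, leaving 2 seats).
Remainders in descending order: Lowland 0.6110, South 0.5783, Highland 0.3436, North 0.3142, Coastal 0.1530.
The surplus seats go to Lowland, South.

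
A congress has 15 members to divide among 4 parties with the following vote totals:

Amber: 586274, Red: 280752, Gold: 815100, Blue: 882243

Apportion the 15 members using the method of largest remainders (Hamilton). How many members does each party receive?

Total 2564369; standard divisor 2564369/15 ≈ 170957.933.
Standard quotas: Amber 3.4293, Red 1.6422, Gold 4.7678, Blue 5.1606.
Lower quotas: Amber 3, Red 1, Gold 4, Blue 5 (sum 13, leaving 2 seats).
Remainders in descending order: Gold 0.7678, Red 0.6422, Amber 0.4293, Blue 0.1606.
Largest remainders: Gold, Red receive the extra seats.

Amber 3, Red 2, Gold 5, Blue 5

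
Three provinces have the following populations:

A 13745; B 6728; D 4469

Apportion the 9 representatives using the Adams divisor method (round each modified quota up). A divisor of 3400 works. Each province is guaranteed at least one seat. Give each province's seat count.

With modified divisor 3400: modified quotas A 4.043, B 1.979, D 1.314.
Rounding up: A 5, B 2, D 2 (total 9).

A: 5; B: 2; D: 2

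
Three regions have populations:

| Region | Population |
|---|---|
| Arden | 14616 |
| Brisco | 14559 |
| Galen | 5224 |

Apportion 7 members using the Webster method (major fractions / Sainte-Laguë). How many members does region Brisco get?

Standard divisor 34399/7 ≈ 4914.143; standard quotas: Arden 2.974, Brisco 2.963, Galen 1.063.
Rounding to the nearest integer gives Arden 3, Brisco 3, Galen 1 — total 7, matching the house size, so no adjustment is needed.
Brisco receives 3.

3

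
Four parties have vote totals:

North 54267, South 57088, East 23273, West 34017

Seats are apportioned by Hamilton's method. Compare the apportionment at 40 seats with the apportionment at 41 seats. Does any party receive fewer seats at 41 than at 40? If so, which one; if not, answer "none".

At 40 seats: North 13, South 14, East 5, West 8.
At 41 seats: North 13, South 14, East 6, West 8.
No party's allocation decreased.

none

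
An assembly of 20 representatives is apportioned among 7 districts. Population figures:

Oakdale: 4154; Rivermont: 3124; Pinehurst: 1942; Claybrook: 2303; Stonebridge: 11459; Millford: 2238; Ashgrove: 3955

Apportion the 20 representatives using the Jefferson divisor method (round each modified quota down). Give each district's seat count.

Oakdale: 3; Rivermont: 2; Pinehurst: 1; Claybrook: 1; Stonebridge: 9; Millford: 1; Ashgrove: 3

Standard divisor 29175/20 ≈ 1458.75; standard quotas: Oakdale 2.848, Rivermont 2.142, Pinehurst 1.331, Claybrook 1.579, Stonebridge 7.855, Millford 1.534, Ashgrove 2.711.
Rounding down gives 2, 2, 1, 1, 7, 1, 2 = 16 seats, so the divisor must be adjusted.
With modified divisor 1200: modified quotas Oakdale 3.462, Rivermont 2.603, Pinehurst 1.618, Claybrook 1.919, Stonebridge 9.549, Millford 1.865, Ashgrove 3.296.
Rounding down: Oakdale 3, Rivermont 2, Pinehurst 1, Claybrook 1, Stonebridge 9, Millford 1, Ashgrove 3 (total 20).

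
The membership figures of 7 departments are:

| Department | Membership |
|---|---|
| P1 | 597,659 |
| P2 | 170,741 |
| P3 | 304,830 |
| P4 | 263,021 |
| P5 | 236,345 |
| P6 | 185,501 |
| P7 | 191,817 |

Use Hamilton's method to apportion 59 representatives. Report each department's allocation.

P1: 18, P2: 5, P3: 9, P4: 8, P5: 7, P6: 6, P7: 6

Total 1949914; standard divisor 1949914/59 ≈ 33049.39.
Standard quotas: P1 18.0838, P2 5.1662, P3 9.2235, P4 7.9584, P5 7.1513, P6 5.6128, P7 5.8039.
Lower quotas: P1 18, P2 5, P3 9, P4 7, P5 7, P6 5, P7 5 (sum 56, leaving 3 seats).
Remainders in descending order: P4 0.9584, P7 0.8039, P6 0.6128, P3 0.2235, P2 0.1662, P5 0.1513, P1 0.0838.
The surplus seats go to P4, P7, P6.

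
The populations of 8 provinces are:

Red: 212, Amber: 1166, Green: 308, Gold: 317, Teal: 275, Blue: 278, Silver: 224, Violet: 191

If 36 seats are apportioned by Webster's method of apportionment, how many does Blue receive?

Standard divisor 2971/36 ≈ 82.528; standard quotas: Red 2.569, Amber 14.129, Green 3.732, Gold 3.841, Teal 3.332, Blue 3.369, Silver 2.714, Violet 2.314.
Rounding to the nearest integer gives Red 3, Amber 14, Green 4, Gold 4, Teal 3, Blue 3, Silver 3, Violet 2 — total 36, matching the house size, so no adjustment is needed.
Blue receives 3.

3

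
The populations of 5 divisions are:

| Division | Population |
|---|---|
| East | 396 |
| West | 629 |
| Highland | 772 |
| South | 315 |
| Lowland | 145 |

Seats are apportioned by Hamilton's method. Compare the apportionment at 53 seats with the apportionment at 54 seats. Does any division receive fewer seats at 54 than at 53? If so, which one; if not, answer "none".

At 53 seats: East 9, West 15, Highland 18, South 7, Lowland 4.
At 54 seats: East 10, West 15, Highland 18, South 8, Lowland 3.
Lowland drops from 4 to 3.

Lowland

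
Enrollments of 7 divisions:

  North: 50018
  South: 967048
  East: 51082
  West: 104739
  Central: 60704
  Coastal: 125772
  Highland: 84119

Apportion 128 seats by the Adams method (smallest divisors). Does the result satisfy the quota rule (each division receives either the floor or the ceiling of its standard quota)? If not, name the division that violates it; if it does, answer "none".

South

Standard quotas: North 4.435, South 85.752, East 4.530, West 9.288, Central 5.383, Coastal 11.153, Highland 7.459.
Adams allocation: North 5, South 84, East 5, West 9, Central 6, Coastal 11, Highland 8.
South has quota 85.752 (lower 85, upper 86) but receives 84 — outside the quota interval.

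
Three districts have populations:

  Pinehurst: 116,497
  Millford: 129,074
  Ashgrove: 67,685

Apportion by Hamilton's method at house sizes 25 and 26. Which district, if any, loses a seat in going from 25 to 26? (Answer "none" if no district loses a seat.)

At 25 seats: Pinehurst 9, Millford 10, Ashgrove 6.
At 26 seats: Pinehurst 10, Millford 11, Ashgrove 5.
Ashgrove drops from 6 to 5.

Ashgrove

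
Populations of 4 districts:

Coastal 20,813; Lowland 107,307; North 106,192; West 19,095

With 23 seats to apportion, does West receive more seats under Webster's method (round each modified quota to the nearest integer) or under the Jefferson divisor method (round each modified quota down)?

Webster

Webster: Coastal 2, Lowland 10, North 9, West 2.
Jefferson: Coastal 2, Lowland 10, North 10, West 1.
West gets 2 under Webster and 1 under Jefferson.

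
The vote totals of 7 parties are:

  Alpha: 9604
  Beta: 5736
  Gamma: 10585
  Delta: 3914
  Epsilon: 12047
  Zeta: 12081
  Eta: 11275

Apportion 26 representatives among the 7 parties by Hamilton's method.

Standard divisor: 65242 ÷ 26 ≈ 2509.308.
Standard quotas: Alpha 3.8274, Beta 2.2859, Gamma 4.2183, Delta 1.5598, Epsilon 4.8009, Zeta 4.8145, Eta 4.4933.
Lower quotas: Alpha 3, Beta 2, Gamma 4, Delta 1, Epsilon 4, Zeta 4, Eta 4 (sum 22, leaving 4 seats).
Remainders in descending order: Alpha 0.8274, Zeta 0.8145, Epsilon 0.8009, Delta 0.5598, Eta 0.4933, Beta 0.2859, Gamma 0.2183.
The surplus seats go to Alpha, Zeta, Epsilon, Delta.

Alpha: 4; Beta: 2; Gamma: 4; Delta: 2; Epsilon: 5; Zeta: 5; Eta: 4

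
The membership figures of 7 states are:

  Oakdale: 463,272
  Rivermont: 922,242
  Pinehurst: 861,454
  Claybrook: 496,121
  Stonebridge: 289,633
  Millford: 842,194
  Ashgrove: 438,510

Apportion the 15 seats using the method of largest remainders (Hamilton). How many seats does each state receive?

Oakdale 2, Rivermont 3, Pinehurst 3, Claybrook 2, Stonebridge 1, Millford 3, Ashgrove 1

Standard divisor: 4313426 ÷ 15 ≈ 287561.733.
Standard quotas: Oakdale 1.6110, Rivermont 3.2071, Pinehurst 2.9957, Claybrook 1.7253, Stonebridge 1.0072, Millford 2.9287, Ashgrove 1.5249.
Lower quotas: Oakdale 1, Rivermont 3, Pinehurst 2, Claybrook 1, Stonebridge 1, Millford 2, Ashgrove 1 (sum 11, leaving 4 seats).
Remainders in descending order: Pinehurst 0.9957, Millford 0.9287, Claybrook 0.7253, Oakdale 0.6110, Ashgrove 0.5249, Rivermont 0.2071, Stonebridge 0.0072.
The surplus seats go to Pinehurst, Millford, Claybrook, Oakdale.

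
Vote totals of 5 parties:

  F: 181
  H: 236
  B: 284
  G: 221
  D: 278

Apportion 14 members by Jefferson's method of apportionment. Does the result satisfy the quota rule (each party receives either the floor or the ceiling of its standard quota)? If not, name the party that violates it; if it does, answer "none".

none

Standard quotas: F 2.112, H 2.753, B 3.313, G 2.578, D 3.243.
Jefferson allocation: F 2, H 3, B 3, G 3, D 3.
Every allocation lies between the lower and upper quota.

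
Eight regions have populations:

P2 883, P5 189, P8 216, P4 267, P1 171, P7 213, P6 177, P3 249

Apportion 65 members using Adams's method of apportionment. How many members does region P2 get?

Standard divisor 2365/65 ≈ 36.385; standard quotas: P2 24.268, P5 5.195, P8 5.937, P4 7.338, P1 4.700, P7 5.854, P6 4.865, P3 6.844.
Rounding up gives 25, 6, 6, 8, 5, 6, 5, 7 = 68 seats, so the divisor must be adjusted.
With modified divisor 38.3: modified quotas P2 23.055, P5 4.935, P8 5.640, P4 6.971, P1 4.465, P7 5.561, P6 4.621, P3 6.501.
Rounding up: P2 24, P5 5, P8 6, P4 7, P1 5, P7 6, P6 5, P3 7 (total 65).
P2 receives 24.

24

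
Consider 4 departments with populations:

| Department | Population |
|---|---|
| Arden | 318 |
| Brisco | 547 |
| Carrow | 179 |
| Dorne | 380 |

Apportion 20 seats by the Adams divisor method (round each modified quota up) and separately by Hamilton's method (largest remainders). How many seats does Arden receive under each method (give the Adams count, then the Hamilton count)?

5 and 4

Adams: Arden 5, Brisco 7, Carrow 3, Dorne 5.
Hamilton: Arden 4, Brisco 8, Carrow 3, Dorne 5.
Arden gets 5 under Adams and 4 under Hamilton.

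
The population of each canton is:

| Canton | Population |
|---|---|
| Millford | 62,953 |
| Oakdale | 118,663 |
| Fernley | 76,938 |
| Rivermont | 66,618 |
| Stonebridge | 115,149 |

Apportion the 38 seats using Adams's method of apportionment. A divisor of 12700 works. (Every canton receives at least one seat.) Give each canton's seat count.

With modified divisor 12700: modified quotas Millford 4.957, Oakdale 9.344, Fernley 6.058, Rivermont 5.246, Stonebridge 9.067.
Rounding up: Millford 5, Oakdale 10, Fernley 7, Rivermont 6, Stonebridge 10 (total 38).

Millford=5; Oakdale=10; Fernley=7; Rivermont=6; Stonebridge=10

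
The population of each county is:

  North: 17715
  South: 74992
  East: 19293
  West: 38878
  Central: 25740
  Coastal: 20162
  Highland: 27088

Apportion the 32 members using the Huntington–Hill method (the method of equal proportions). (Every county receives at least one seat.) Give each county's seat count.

North: 3, South: 10, East: 3, West: 5, Central: 4, Coastal: 3, Highland: 4

With divisor 7191: modified quotas North 2.463, South 10.429, East 2.683, West 5.406, Central 3.579, Coastal 2.804, Highland 3.767.
Geometric-mean thresholds: North √(2·3)=2.449, South √(10·11)=10.488, East √(2·3)=2.449, West √(5·6)=5.477, Central √(3·4)=3.464, Coastal √(2·3)=2.449, Highland √(3·4)=3.464.
Each quota rounded against its threshold gives North 3, South 10, East 3, West 5, Central 4, Coastal 3, Highland 4 (total 32).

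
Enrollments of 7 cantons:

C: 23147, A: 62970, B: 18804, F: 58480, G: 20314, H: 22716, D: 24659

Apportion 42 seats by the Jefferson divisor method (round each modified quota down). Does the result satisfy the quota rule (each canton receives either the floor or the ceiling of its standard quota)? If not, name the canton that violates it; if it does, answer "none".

none

Standard quotas: C 4.207, A 11.445, B 3.418, F 10.629, G 3.692, H 4.129, D 4.482.
Jefferson allocation: C 4, A 12, B 3, F 11, G 4, H 4, D 4.
Every allocation lies between the lower and upper quota.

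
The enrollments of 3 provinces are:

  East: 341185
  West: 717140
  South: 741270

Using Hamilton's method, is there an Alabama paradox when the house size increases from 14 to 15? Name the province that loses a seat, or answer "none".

At 14 seats: East 3, West 5, South 6.
At 15 seats: East 3, West 6, South 6.
No province's allocation decreased.

none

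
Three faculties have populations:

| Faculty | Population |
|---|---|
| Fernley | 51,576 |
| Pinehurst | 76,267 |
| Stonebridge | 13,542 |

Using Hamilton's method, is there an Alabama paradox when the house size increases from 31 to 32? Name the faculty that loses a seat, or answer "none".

none

At 31 seats: Fernley 11, Pinehurst 17, Stonebridge 3.
At 32 seats: Fernley 12, Pinehurst 17, Stonebridge 3.
No faculty's allocation decreased.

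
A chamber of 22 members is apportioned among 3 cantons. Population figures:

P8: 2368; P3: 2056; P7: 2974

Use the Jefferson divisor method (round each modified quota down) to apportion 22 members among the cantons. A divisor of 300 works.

P8 7, P3 6, P7 9

With modified divisor 300: modified quotas P8 7.893, P3 6.853, P7 9.913.
Rounding down: P8 7, P3 6, P7 9 (total 22).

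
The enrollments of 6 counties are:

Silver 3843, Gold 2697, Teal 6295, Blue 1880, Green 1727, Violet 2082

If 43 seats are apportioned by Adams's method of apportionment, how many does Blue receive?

Standard divisor 18524/43 ≈ 430.791; standard quotas: Silver 8.921, Gold 6.261, Teal 14.613, Blue 4.364, Green 4.009, Violet 4.833.
Rounding up gives 9, 7, 15, 5, 5, 5 = 46 seats, so the divisor must be adjusted.
With modified divisor 460: modified quotas Silver 8.354, Gold 5.863, Teal 13.685, Blue 4.087, Green 3.754, Violet 4.526.
Rounding up: Silver 9, Gold 6, Teal 14, Blue 5, Green 4, Violet 5 (total 43).
Blue receives 5.

5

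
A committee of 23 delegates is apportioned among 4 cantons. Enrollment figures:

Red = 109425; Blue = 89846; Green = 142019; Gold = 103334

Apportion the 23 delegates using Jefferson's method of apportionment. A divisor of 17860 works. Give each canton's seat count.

Red=6; Blue=5; Green=7; Gold=5

With modified divisor 17860: modified quotas Red 6.127, Blue 5.031, Green 7.952, Gold 5.786.
Rounding down: Red 6, Blue 5, Green 7, Gold 5 (total 23).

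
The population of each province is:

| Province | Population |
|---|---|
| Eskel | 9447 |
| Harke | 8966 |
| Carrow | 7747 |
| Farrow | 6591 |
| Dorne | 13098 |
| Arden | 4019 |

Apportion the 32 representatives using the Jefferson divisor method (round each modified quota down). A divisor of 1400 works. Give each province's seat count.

With modified divisor 1400: modified quotas Eskel 6.748, Harke 6.404, Carrow 5.534, Farrow 4.708, Dorne 9.356, Arden 2.871.
Rounding down: Eskel 6, Harke 6, Carrow 5, Farrow 4, Dorne 9, Arden 2 (total 32).

Eskel=6; Harke=6; Carrow=5; Farrow=4; Dorne=9; Arden=2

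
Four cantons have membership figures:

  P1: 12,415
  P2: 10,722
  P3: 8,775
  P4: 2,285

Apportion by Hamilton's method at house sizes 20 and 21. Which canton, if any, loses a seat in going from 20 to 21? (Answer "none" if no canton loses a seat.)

P4

At 20 seats: P1 7, P2 6, P3 5, P4 2.
At 21 seats: P1 8, P2 7, P3 5, P4 1.
P4 drops from 2 to 1.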